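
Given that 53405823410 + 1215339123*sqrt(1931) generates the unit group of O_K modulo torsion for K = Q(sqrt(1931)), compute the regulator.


epsilon = 53405823410 + 1215339123*sqrt(1931)
= 1.0681e+11
R = ln(1.0681e+11)
= 25.3943

25.3943


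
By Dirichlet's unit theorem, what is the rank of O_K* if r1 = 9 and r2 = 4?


By Dirichlet's unit theorem:
rank = r1 + r2 - 1
= 9 + 4 - 1
= 12

12


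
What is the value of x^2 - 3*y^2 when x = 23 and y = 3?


x^2 - d*y^2
= 23^2 - 3*3^2
= 529 - 27
= 502

502


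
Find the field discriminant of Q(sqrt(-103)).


For K = Q(sqrt(d)) with d squarefree: disc(K) = d if d = 1 mod 4, and disc(K) = 4d if d = 2 or 3 mod 4.
Here d = -103, and d mod 4 = 1.
d = 1 mod 4 (O_K = Z[(1+sqrt(d))/2]), so disc(K) = d = -103

-103


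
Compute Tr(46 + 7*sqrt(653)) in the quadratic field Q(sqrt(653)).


Tr(a + b*sqrt(d)) = (a + b*sqrt(d)) + (a - b*sqrt(d)) = 2a
= 2 * (46)
= 92

92


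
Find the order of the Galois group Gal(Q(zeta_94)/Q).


|Gal(Q(zeta_94)/Q)| = phi(94)
= 46

46


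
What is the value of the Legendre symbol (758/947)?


p = 947 is prime, so compute (758/947) with the reciprocity algorithm (Jacobi-symbol steps: pull out 2s via (2/n), flip via reciprocity, reduce):
  pull out 2: (2/947) = -1  (since 947 mod 8 = 3)
  reciprocity: (379/947) -> -(947/379)
  reduce: (189/379)
  reciprocity: (189/379) -> +(379/189)
  reduce: (1/189)
  (1/189) = 1
Product of signs = 1
(758/947) = 1

1


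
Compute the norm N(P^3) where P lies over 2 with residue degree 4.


N(P^a) = p^(a*f)
= 2^(3*4)
= 2^12
= 4096

4096


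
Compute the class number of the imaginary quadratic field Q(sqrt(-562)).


K = Q(sqrt(-562)). d mod 4 = 2, so D = disc(K) = 4d = -2248
h(K) equals the number of primitive reduced positive-definite forms (a, b, c) = a*x^2 + b*x*y + c*y^2 with b^2 - 4ac = D,
where reduced means |b| <= a <= c, with b >= 0 whenever |b| = a or a = c, and primitive means gcd(a, b, c) = 1.
Reduced forces 3a^2 <= |D| = 2248, so 1 <= a <= 27; b must have the parity of D, and c = (b^2 - D)/(4a) must be an integer >= a.
Enumerate a = 1..27, b in [-a, a]:
  a=1: (1, 0, 562)  [1]
  a=2: (2, 0, 281)  [1]
  a=3..12: none
  a=13: (13, -12, 46), (13, 12, 46)  [2]
  a=14..16: none
  a=17: (17, -8, 34), (17, 8, 34)  [2]
  a=18..22: none
  a=23: (23, -12, 26), (23, 12, 26)  [2]
  a=24..27: none
Total reduced forms: 1 + 1 + 2 + 2 + 2 = 8
h = 8

8


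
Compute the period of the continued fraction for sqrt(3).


Run the CF algorithm for sqrt(3).
a_0 = floor(sqrt(3)) = 1; set m_0=0, q_0=1.
Recurrence: m' = q*a - m,  q' = (d - m'^2)/q,  a' = floor((a_0 + m')/q').
  step 1: m=1, q=2, a=1
  step 2: m=1, q=1, a=2
a_2 = 2*a_0 = 2, so the period closes here.
sqrt(3) = [1; 1, 2]
Period length = 2

2


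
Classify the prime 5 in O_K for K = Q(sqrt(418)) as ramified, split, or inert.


K = Q(sqrt(418)). Since d mod 4 = 2, disc(K) = 1672.
Check p | disc: 1672 mod 5 = 2.
p does not divide disc. Compute Legendre symbol (d/p):
3^((5-1)/2) mod 5 = -1
(d/p) = -1, so p is inert: (p) stays prime with e=1, f=2, g=1.
Therefore p is inert.

inert


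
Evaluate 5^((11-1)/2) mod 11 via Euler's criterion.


p = 11 is prime and the exponent is (p-1)/2 = 5, so by Euler's criterion 5^5 = (5/11) = +1 or -1 mod 11.
Compute by square-and-multiply:
  5 = 4 + 1 (binary 101)
  Repeated squaring mod 11: 5^1 = 5, 5^2 = 3, 5^4 = 9
  5^5 = 5^4 * 5^1 = 9 * 5 mod 11
    9 * 5 = 45 = 1 mod 11
  5^5 = 1 mod 11
Result 1: 5 is a quadratic residue mod 11.
5^5 mod 11 = 1

1


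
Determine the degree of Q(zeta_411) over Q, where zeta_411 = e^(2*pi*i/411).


The degree equals Euler's totient phi(411).
411 = 3 * 137
phi(411) = 272

272


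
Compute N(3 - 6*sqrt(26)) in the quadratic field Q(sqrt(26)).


N(a + b*sqrt(d)) = a^2 - d*b^2
= (3)^2 - (26)*(-6)^2
= 9 - 936
= -927

-927


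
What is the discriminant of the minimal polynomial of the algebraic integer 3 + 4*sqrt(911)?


The element 3 + 4*sqrt(911) has minimal polynomial:
x^2 - 6*x - 14567
Discriminant = (-6)^2 - 4*(-14567)
= 36 + 58268
= 58304

58304


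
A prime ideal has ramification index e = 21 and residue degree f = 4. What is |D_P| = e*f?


|D_P| = e * f
= 21 * 4
= 84

84


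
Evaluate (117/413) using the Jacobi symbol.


Compute (117/413) via quadratic reciprocity:
  reciprocity: (117/413) -> +(413/117)
  reduce: (62/117)
  pull out 2: (2/117) = -1  (since 117 mod 8 = 5)
  reciprocity: (31/117) -> +(117/31)
  reduce: (24/31)
  pull out 2: (2/31) = +1  (since 31 mod 8 = 7)
  pull out 2: (2/31) = +1  (since 31 mod 8 = 7)
  pull out 2: (2/31) = +1  (since 31 mod 8 = 7)
  reciprocity: (3/31) -> -(31/3)
  reduce: (1/3)
  (1/3) = 1
Product of signs = 1

1


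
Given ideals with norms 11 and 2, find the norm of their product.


N(IJ) = N(I) * N(J)
= 11 * 2
= 22

22


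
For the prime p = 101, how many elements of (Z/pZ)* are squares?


For prime p, the number of non-zero quadratic residues is (p-1)/2.
= (101-1)/2
= 50

50


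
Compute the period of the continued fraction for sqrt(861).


Run the CF algorithm for sqrt(861).
a_0 = floor(sqrt(861)) = 29; set m_0=0, q_0=1.
Recurrence: m' = q*a - m,  q' = (d - m'^2)/q,  a' = floor((a_0 + m')/q').
  step 1: m=29, q=20, a=2
  step 2: m=11, q=37, a=1
  step 3: m=26, q=5, a=11
  step 4: m=29, q=4, a=14
  step 5: m=27, q=33, a=1
  step 6: m=6, q=25, a=1
  step 7: m=19, q=20, a=2
  step 8: m=21, q=21, a=2
  step 9: m=21, q=20, a=2
  step 10: m=19, q=25, a=1
  step 11: m=6, q=33, a=1
  step 12: m=27, q=4, a=14
  step 13: m=29, q=5, a=11
  step 14: m=26, q=37, a=1
  step 15: m=11, q=20, a=2
  step 16: m=29, q=1, a=58
a_16 = 2*a_0 = 58, so the period closes here.
sqrt(861) = [29; 2, 1, 11, 14, 1, 1, 2, 2, 2, 1, 1, 14, 11, 1, 2, 58]
Period length = 16

16


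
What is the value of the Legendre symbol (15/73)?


p = 73 is prime, so compute (15/73) with the reciprocity algorithm (Jacobi-symbol steps: pull out 2s via (2/n), flip via reciprocity, reduce):
  reciprocity: (15/73) -> +(73/15)
  reduce: (13/15)
  reciprocity: (13/15) -> +(15/13)
  reduce: (2/13)
  pull out 2: (2/13) = -1  (since 13 mod 8 = 5)
  (1/13) = 1
Product of signs = -1
(15/73) = -1

-1


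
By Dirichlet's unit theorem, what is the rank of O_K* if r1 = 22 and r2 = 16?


By Dirichlet's unit theorem:
rank = r1 + r2 - 1
= 22 + 16 - 1
= 37

37


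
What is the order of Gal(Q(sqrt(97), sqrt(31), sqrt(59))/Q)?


The 3 square roots of distinct primes are multiplicatively independent over Q,
so [K:Q] = 2^3 and Gal(K/Q) is isomorphic to (Z/2Z)^3.
|Gal| = 2^3 = 8

8


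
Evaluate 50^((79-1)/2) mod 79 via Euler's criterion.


p = 79 is prime and the exponent is (p-1)/2 = 39, so by Euler's criterion 50^39 = (50/79) = +1 or -1 mod 79.
Compute by square-and-multiply:
  39 = 32 + 4 + 2 + 1 (binary 100111)
  Repeated squaring mod 79: 50^1 = 50, 50^2 = 51, 50^4 = 73, 50^8 = 36, 50^16 = 32, 50^32 = 76
  50^39 = 50^32 * 50^4 * 50^2 * 50^1 = 76 * 73 * 51 * 50 mod 79
    76 * 73 = 5548 = 18 mod 79
    18 * 51 = 918 = 49 mod 79
    49 * 50 = 2450 = 1 mod 79
  50^39 = 1 mod 79
Result 1: 50 is a quadratic residue mod 79.
50^39 mod 79 = 1

1


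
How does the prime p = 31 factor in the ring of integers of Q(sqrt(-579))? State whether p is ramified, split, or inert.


K = Q(sqrt(-579)). Since d mod 4 = 1, disc(K) = -579.
Check p | disc: -579 mod 31 = 10.
p does not divide disc. Compute Legendre symbol (d/p):
10^((31-1)/2) mod 31 = 1
(d/p) = 1, so p splits: (p) = P*P' with e=1, f=1, g=2.
Therefore p is split.

split


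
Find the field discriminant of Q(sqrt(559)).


For K = Q(sqrt(d)) with d squarefree: disc(K) = d if d = 1 mod 4, and disc(K) = 4d if d = 2 or 3 mod 4.
Here d = 559, and d mod 4 = 3.
d = 3 mod 4, not 1 (O_K = Z[sqrt(d)]), so disc(K) = 4d = 4 * (559) = 2236

2236


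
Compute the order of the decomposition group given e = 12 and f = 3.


|D_P| = e * f
= 12 * 3
= 36

36


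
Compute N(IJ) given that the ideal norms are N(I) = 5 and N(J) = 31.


N(IJ) = N(I) * N(J)
= 5 * 31
= 155

155


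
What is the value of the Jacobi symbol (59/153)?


Compute (59/153) via quadratic reciprocity:
  reciprocity: (59/153) -> +(153/59)
  reduce: (35/59)
  reciprocity: (35/59) -> -(59/35)
  reduce: (24/35)
  pull out 2: (2/35) = -1  (since 35 mod 8 = 3)
  pull out 2: (2/35) = -1  (since 35 mod 8 = 3)
  pull out 2: (2/35) = -1  (since 35 mod 8 = 3)
  reciprocity: (3/35) -> -(35/3)
  reduce: (2/3)
  pull out 2: (2/3) = -1  (since 3 mod 8 = 3)
  (1/3) = 1
Product of signs = 1

1


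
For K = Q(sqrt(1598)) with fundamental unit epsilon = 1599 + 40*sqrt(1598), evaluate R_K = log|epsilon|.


epsilon = 1599 + 40*sqrt(1598)
= 3197.9997
R = ln(3197.9997)
= 8.0703

8.0703


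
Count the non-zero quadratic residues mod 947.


For prime p, the number of non-zero quadratic residues is (p-1)/2.
= (947-1)/2
= 473

473


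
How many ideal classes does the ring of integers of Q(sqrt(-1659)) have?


K = Q(sqrt(-1659)). d mod 4 = 1, so D = disc(K) = d = -1659
h(K) equals the number of primitive reduced positive-definite forms (a, b, c) = a*x^2 + b*x*y + c*y^2 with b^2 - 4ac = D,
where reduced means |b| <= a <= c, with b >= 0 whenever |b| = a or a = c, and primitive means gcd(a, b, c) = 1.
Reduced forces 3a^2 <= |D| = 1659, so 1 <= a <= 23; b must have the parity of D, and c = (b^2 - D)/(4a) must be an integer >= a.
Enumerate a = 1..23, b in [-a, a]:
  a=1: (1, 1, 415)  [1]
  a=2: none
  a=3: (3, 3, 139)  [1]
  a=4: none
  a=5: (5, -1, 83), (5, 1, 83)  [2]
  a=6: none
  a=7: (7, 7, 61)  [1]
  a=8..14: none
  a=15: (15, -9, 29), (15, 9, 29)  [2]
  a=16..20: none
  a=21: (21, 21, 25)  [1]
  a=22..23: none
Total reduced forms: 1 + 1 + 2 + 1 + 2 + 1 = 8
h = 8

8


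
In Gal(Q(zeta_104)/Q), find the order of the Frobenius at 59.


The Frobenius at p in Gal(Q(zeta_n)/Q) = (Z/nZ)* is the class of p, so its order is ord_104(59), the smallest k >= 1 with 59^k = 1 mod 104.
n = 104 = 2^3 * 13, phi(104) = 48; the order divides phi(n).
Divisors of 48: 1, 2, 3, 4, 6, 8, 12, 16, 24, 48
Repeated squaring mod 104: 59^1 = 59, 59^2 = 49, 59^4 = 9, 59^8 = 81, 59^16 = 9, 59^32 = 81
Test divisors in increasing order:
  k=1: 59^1 = 59 mod 104
  k=2: 59^2 = 49 mod 104
  k=3: 59^3 = 49 * 59 = 83 mod 104
  k=4: 59^4 = 9 mod 104
  k=6: 59^6 = 9 * 49 = 25 mod 104
  k=8: 59^8 = 81 mod 104
  k=12: 59^12 = 81 * 9 = 1 mod 104  <- first divisor giving 1
Order = 12

12


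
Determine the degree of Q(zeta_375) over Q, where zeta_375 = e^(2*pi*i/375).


The degree equals Euler's totient phi(375).
375 = 3 * 5^3
phi(375) = 200

200


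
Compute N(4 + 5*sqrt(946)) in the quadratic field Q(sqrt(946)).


N(a + b*sqrt(d)) = a^2 - d*b^2
= (4)^2 - (946)*(5)^2
= 16 - 23650
= -23634

-23634


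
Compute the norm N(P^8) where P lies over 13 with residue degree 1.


N(P^a) = p^(a*f)
= 13^(8*1)
= 13^8
= 815730721

815730721


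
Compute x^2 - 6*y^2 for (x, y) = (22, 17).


x^2 - d*y^2
= 22^2 - 6*17^2
= 484 - 1734
= -1250

-1250


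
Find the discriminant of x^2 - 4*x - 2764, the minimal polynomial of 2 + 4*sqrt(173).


The element 2 + 4*sqrt(173) has minimal polynomial:
x^2 - 4*x - 2764
Discriminant = (-4)^2 - 4*(-2764)
= 16 + 11056
= 11072

11072


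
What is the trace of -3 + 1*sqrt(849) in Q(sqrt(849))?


Tr(a + b*sqrt(d)) = (a + b*sqrt(d)) + (a - b*sqrt(d)) = 2a
= 2 * (-3)
= -6

-6


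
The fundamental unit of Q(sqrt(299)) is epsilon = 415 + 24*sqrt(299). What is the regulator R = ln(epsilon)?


epsilon = 415 + 24*sqrt(299)
= 829.9988
R = ln(829.9988)
= 6.7214

6.7214


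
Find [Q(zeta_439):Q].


The degree equals Euler's totient phi(439).
439 = 439
phi(439) = 438

438


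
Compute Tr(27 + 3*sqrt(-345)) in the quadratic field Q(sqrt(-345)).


Tr(a + b*sqrt(d)) = (a + b*sqrt(d)) + (a - b*sqrt(d)) = 2a
= 2 * (27)
= 54

54


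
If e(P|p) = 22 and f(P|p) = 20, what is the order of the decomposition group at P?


|D_P| = e * f
= 22 * 20
= 440

440


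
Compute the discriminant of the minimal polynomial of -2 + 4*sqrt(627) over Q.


The element -2 + 4*sqrt(627) has minimal polynomial:
x^2 + 4*x - 10028
Discriminant = (4)^2 - 4*(-10028)
= 16 + 40112
= 40128

40128


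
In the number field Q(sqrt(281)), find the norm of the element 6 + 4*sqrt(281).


N(a + b*sqrt(d)) = a^2 - d*b^2
= (6)^2 - (281)*(4)^2
= 36 - 4496
= -4460

-4460


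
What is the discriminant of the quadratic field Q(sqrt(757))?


For K = Q(sqrt(d)) with d squarefree: disc(K) = d if d = 1 mod 4, and disc(K) = 4d if d = 2 or 3 mod 4.
Here d = 757, and d mod 4 = 1.
d = 1 mod 4 (O_K = Z[(1+sqrt(d))/2]), so disc(K) = d = 757

757


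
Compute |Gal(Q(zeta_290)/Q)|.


|Gal(Q(zeta_290)/Q)| = phi(290)
= 112

112


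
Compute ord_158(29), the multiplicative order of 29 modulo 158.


We want ord_158(29), the smallest k >= 1 with 29^k = 1 mod 158.
n = 158 = 2 * 79, phi(158) = 78; the order divides phi(n).
Divisors of 78: 1, 2, 3, 6, 13, 26, 39, 78
Repeated squaring mod 158: 29^1 = 29, 29^2 = 51, 29^4 = 73, 29^8 = 115, 29^16 = 111, 29^32 = 155, 29^64 = 9
Test divisors in increasing order:
  k=1: 29^1 = 29 mod 158
  k=2: 29^2 = 51 mod 158
  k=3: 29^3 = 51 * 29 = 57 mod 158
  k=6: 29^6 = 73 * 51 = 89 mod 158
  k=13: 29^13 = 115 * 73 * 29 = 135 mod 158
  k=26: 29^26 = 111 * 115 * 51 = 55 mod 158
  k=39: 29^39 = 155 * 73 * 51 * 29 = 157 mod 158
  k=78: 29^78 = 9 * 115 * 73 * 51 = 1 mod 158  <- first divisor giving 1
Order = 78

78


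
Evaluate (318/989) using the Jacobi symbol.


Compute (318/989) via quadratic reciprocity:
  pull out 2: (2/989) = -1  (since 989 mod 8 = 5)
  reciprocity: (159/989) -> +(989/159)
  reduce: (35/159)
  reciprocity: (35/159) -> -(159/35)
  reduce: (19/35)
  reciprocity: (19/35) -> -(35/19)
  reduce: (16/19)
  pull out 2: (2/19) = -1  (since 19 mod 8 = 3)
  pull out 2: (2/19) = -1  (since 19 mod 8 = 3)
  pull out 2: (2/19) = -1  (since 19 mod 8 = 3)
  pull out 2: (2/19) = -1  (since 19 mod 8 = 3)
  (1/19) = 1
Product of signs = -1

-1


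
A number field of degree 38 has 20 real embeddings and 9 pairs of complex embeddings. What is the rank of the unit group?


By Dirichlet's unit theorem:
rank = r1 + r2 - 1
= 20 + 9 - 1
= 28

28


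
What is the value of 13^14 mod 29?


p = 29 is prime and the exponent is (p-1)/2 = 14, so by Euler's criterion 13^14 = (13/29) = +1 or -1 mod 29.
Compute by square-and-multiply:
  14 = 8 + 4 + 2 (binary 1110)
  Repeated squaring mod 29: 13^1 = 13, 13^2 = 24, 13^4 = 25, 13^8 = 16
  13^14 = 13^8 * 13^4 * 13^2 = 16 * 25 * 24 mod 29
    16 * 25 = 400 = 23 mod 29
    23 * 24 = 552 = 1 mod 29
  13^14 = 1 mod 29
Result 1: 13 is a quadratic residue mod 29.
13^14 mod 29 = 1

1


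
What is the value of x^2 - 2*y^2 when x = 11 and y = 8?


x^2 - d*y^2
= 11^2 - 2*8^2
= 121 - 128
= -7

-7


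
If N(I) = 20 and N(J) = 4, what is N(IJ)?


N(IJ) = N(I) * N(J)
= 20 * 4
= 80

80


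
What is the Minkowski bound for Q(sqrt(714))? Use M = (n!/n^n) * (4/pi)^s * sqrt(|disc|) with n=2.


d = 714, d mod 4 = 2, so disc(K) = 4d = 2856; |disc(K)| = 2856
Real quadratic field, so n = 2, s = r2 = 0, r1 = 2
M = (n!/n^n) * (4/pi)^s * sqrt(|disc(K)|) = (2!/2^2) * (4/pi)^0 * sqrt(2856)
= 0.5 * 1.000000 * 53.441557
= 26.7208

26.7208


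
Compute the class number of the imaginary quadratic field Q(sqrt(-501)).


K = Q(sqrt(-501)). d mod 4 = 3, so D = disc(K) = 4d = -2004
h(K) equals the number of primitive reduced positive-definite forms (a, b, c) = a*x^2 + b*x*y + c*y^2 with b^2 - 4ac = D,
where reduced means |b| <= a <= c, with b >= 0 whenever |b| = a or a = c, and primitive means gcd(a, b, c) = 1.
Reduced forces 3a^2 <= |D| = 2004, so 1 <= a <= 25; b must have the parity of D, and c = (b^2 - D)/(4a) must be an integer >= a.
Enumerate a = 1..25, b in [-a, a]:
  a=1: (1, 0, 501)  [1]
  a=2: (2, 2, 251)  [1]
  a=3: (3, 0, 167)  [1]
  a=4: none
  a=5: (5, -4, 101), (5, 4, 101)  [2]
  a=6: (6, 6, 85)  [1]
  a=7..9: none
  a=10: (10, -6, 51), (10, 6, 51)  [2]
  a=11: (11, -8, 47), (11, 8, 47)  [2]
  a=12..14: none
  a=15: (15, -6, 34), (15, 6, 34)  [2]
  a=16: none
  a=17: (17, -6, 30), (17, 6, 30)  [2]
  a=18..21: none
  a=22: (22, -14, 25), (22, 14, 25)  [2]
  a=23..25: none
Total reduced forms: 1 + 1 + 1 + 2 + 1 + 2 + 2 + 2 + 2 + 2 = 16
h = 16

16


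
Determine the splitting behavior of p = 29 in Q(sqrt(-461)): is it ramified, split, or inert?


K = Q(sqrt(-461)). Since d mod 4 = 3, disc(K) = -1844.
Check p | disc: -1844 mod 29 = 12.
p does not divide disc. Compute Legendre symbol (d/p):
3^((29-1)/2) mod 29 = -1
(d/p) = -1, so p is inert: (p) stays prime with e=1, f=2, g=1.
Therefore p is inert.

inert


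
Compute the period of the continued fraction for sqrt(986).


Run the CF algorithm for sqrt(986).
a_0 = floor(sqrt(986)) = 31; set m_0=0, q_0=1.
Recurrence: m' = q*a - m,  q' = (d - m'^2)/q,  a' = floor((a_0 + m')/q').
  step 1: m=31, q=25, a=2
  step 2: m=19, q=25, a=2
  step 3: m=31, q=1, a=62
a_3 = 2*a_0 = 62, so the period closes here.
sqrt(986) = [31; 2, 2, 62]
Period length = 3

3


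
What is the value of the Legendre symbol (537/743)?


p = 743 is prime, so compute (537/743) with the reciprocity algorithm (Jacobi-symbol steps: pull out 2s via (2/n), flip via reciprocity, reduce):
  reciprocity: (537/743) -> +(743/537)
  reduce: (206/537)
  pull out 2: (2/537) = +1  (since 537 mod 8 = 1)
  reciprocity: (103/537) -> +(537/103)
  reduce: (22/103)
  pull out 2: (2/103) = +1  (since 103 mod 8 = 7)
  reciprocity: (11/103) -> -(103/11)
  reduce: (4/11)
  pull out 2: (2/11) = -1  (since 11 mod 8 = 3)
  pull out 2: (2/11) = -1  (since 11 mod 8 = 3)
  (1/11) = 1
Product of signs = -1
(537/743) = -1

-1


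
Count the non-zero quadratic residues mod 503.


For prime p, the number of non-zero quadratic residues is (p-1)/2.
= (503-1)/2
= 251

251


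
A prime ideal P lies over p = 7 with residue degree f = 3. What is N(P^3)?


N(P^a) = p^(a*f)
= 7^(3*3)
= 7^9
= 40353607

40353607


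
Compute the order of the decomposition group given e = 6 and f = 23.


|D_P| = e * f
= 6 * 23
= 138

138


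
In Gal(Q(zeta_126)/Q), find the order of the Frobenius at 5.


The Frobenius at p in Gal(Q(zeta_n)/Q) = (Z/nZ)* is the class of p, so its order is ord_126(5), the smallest k >= 1 with 5^k = 1 mod 126.
n = 126 = 2 * 3^2 * 7, phi(126) = 36; the order divides phi(n).
Divisors of 36: 1, 2, 3, 4, 6, 9, 12, 18, 36
Repeated squaring mod 126: 5^1 = 5, 5^2 = 25, 5^4 = 121, 5^8 = 25, 5^16 = 121, 5^32 = 25
Test divisors in increasing order:
  k=1: 5^1 = 5 mod 126
  k=2: 5^2 = 25 mod 126
  k=3: 5^3 = 25 * 5 = 125 mod 126
  k=4: 5^4 = 121 mod 126
  k=6: 5^6 = 121 * 25 = 1 mod 126  <- first divisor giving 1
Order = 6

6


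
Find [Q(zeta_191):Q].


The degree equals Euler's totient phi(191).
191 = 191
phi(191) = 190

190


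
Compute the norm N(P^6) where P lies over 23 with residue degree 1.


N(P^a) = p^(a*f)
= 23^(6*1)
= 23^6
= 148035889

148035889


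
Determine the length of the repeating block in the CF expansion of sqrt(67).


Run the CF algorithm for sqrt(67).
a_0 = floor(sqrt(67)) = 8; set m_0=0, q_0=1.
Recurrence: m' = q*a - m,  q' = (d - m'^2)/q,  a' = floor((a_0 + m')/q').
  step 1: m=8, q=3, a=5
  step 2: m=7, q=6, a=2
  step 3: m=5, q=7, a=1
  step 4: m=2, q=9, a=1
  step 5: m=7, q=2, a=7
  step 6: m=7, q=9, a=1
  step 7: m=2, q=7, a=1
  step 8: m=5, q=6, a=2
  step 9: m=7, q=3, a=5
  step 10: m=8, q=1, a=16
a_10 = 2*a_0 = 16, so the period closes here.
sqrt(67) = [8; 5, 2, 1, 1, 7, 1, 1, 2, 5, 16]
Period length = 10

10


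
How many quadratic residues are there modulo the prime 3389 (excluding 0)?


For prime p, the number of non-zero quadratic residues is (p-1)/2.
= (3389-1)/2
= 1694

1694


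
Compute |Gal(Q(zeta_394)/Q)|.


|Gal(Q(zeta_394)/Q)| = phi(394)
= 196

196


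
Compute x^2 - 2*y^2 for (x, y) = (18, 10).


x^2 - d*y^2
= 18^2 - 2*10^2
= 324 - 200
= 124

124


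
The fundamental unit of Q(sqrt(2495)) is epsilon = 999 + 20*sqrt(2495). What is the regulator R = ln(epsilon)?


epsilon = 999 + 20*sqrt(2495)
= 1997.9995
R = ln(1997.9995)
= 7.5999

7.5999


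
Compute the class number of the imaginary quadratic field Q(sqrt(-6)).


K = Q(sqrt(-6)). d mod 4 = 2, so D = disc(K) = 4d = -24
h(K) equals the number of primitive reduced positive-definite forms (a, b, c) = a*x^2 + b*x*y + c*y^2 with b^2 - 4ac = D,
where reduced means |b| <= a <= c, with b >= 0 whenever |b| = a or a = c, and primitive means gcd(a, b, c) = 1.
Reduced forces 3a^2 <= |D| = 24, so 1 <= a <= 2; b must have the parity of D, and c = (b^2 - D)/(4a) must be an integer >= a.
Enumerate a = 1..2, b in [-a, a]:
  a=1: (1, 0, 6)  [1]
  a=2: (2, 0, 3)  [1]
Total reduced forms: 1 + 1 = 2
h = 2

2


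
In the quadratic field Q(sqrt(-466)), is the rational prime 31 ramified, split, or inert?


K = Q(sqrt(-466)). Since d mod 4 = 2, disc(K) = -1864.
Check p | disc: -1864 mod 31 = 27.
p does not divide disc. Compute Legendre symbol (d/p):
30^((31-1)/2) mod 31 = -1
(d/p) = -1, so p is inert: (p) stays prime with e=1, f=2, g=1.
Therefore p is inert.

inert


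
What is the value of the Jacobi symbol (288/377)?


Compute (288/377) via quadratic reciprocity:
  pull out 2: (2/377) = +1  (since 377 mod 8 = 1)
  pull out 2: (2/377) = +1  (since 377 mod 8 = 1)
  pull out 2: (2/377) = +1  (since 377 mod 8 = 1)
  pull out 2: (2/377) = +1  (since 377 mod 8 = 1)
  pull out 2: (2/377) = +1  (since 377 mod 8 = 1)
  reciprocity: (9/377) -> +(377/9)
  reduce: (8/9)
  pull out 2: (2/9) = +1  (since 9 mod 8 = 1)
  pull out 2: (2/9) = +1  (since 9 mod 8 = 1)
  pull out 2: (2/9) = +1  (since 9 mod 8 = 1)
  (1/9) = 1
Product of signs = 1

1


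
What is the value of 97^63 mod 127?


p = 127 is prime and the exponent is (p-1)/2 = 63, so by Euler's criterion 97^63 = (97/127) = +1 or -1 mod 127.
Compute by square-and-multiply:
  63 = 32 + 16 + 8 + 4 + 2 + 1 (binary 111111)
  Repeated squaring mod 127: 97^1 = 97, 97^2 = 11, 97^4 = 121, 97^8 = 36, 97^16 = 26, 97^32 = 41
  97^63 = 97^32 * 97^16 * 97^8 * 97^4 * 97^2 * 97^1 = 41 * 26 * 36 * 121 * 11 * 97 mod 127
    41 * 26 = 1066 = 50 mod 127
    50 * 36 = 1800 = 22 mod 127
    22 * 121 = 2662 = 122 mod 127
    122 * 11 = 1342 = 72 mod 127
    72 * 97 = 6984 = 126 mod 127
  97^63 = 126 mod 127
Result 126 = p - 1 = -1 mod 127: 97 is a quadratic non-residue mod 127. As a residue in [0, p-1] the value is 126.
97^63 mod 127 = 126

126


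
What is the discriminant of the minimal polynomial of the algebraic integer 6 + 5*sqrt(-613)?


The element 6 + 5*sqrt(-613) has minimal polynomial:
x^2 - 12*x + 15361
Discriminant = (-12)^2 - 4*(15361)
= 144 - 61444
= -61300

-61300


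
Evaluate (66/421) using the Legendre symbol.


p = 421 is prime, so compute (66/421) with the reciprocity algorithm (Jacobi-symbol steps: pull out 2s via (2/n), flip via reciprocity, reduce):
  pull out 2: (2/421) = -1  (since 421 mod 8 = 5)
  reciprocity: (33/421) -> +(421/33)
  reduce: (25/33)
  reciprocity: (25/33) -> +(33/25)
  reduce: (8/25)
  pull out 2: (2/25) = +1  (since 25 mod 8 = 1)
  pull out 2: (2/25) = +1  (since 25 mod 8 = 1)
  pull out 2: (2/25) = +1  (since 25 mod 8 = 1)
  (1/25) = 1
Product of signs = -1
(66/421) = -1

-1


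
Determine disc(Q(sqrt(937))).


For K = Q(sqrt(d)) with d squarefree: disc(K) = d if d = 1 mod 4, and disc(K) = 4d if d = 2 or 3 mod 4.
Here d = 937, and d mod 4 = 1.
d = 1 mod 4 (O_K = Z[(1+sqrt(d))/2]), so disc(K) = d = 937

937


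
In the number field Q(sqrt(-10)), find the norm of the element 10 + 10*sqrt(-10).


N(a + b*sqrt(d)) = a^2 - d*b^2
= (10)^2 - (-10)*(10)^2
= 100 + 1000
= 1100

1100


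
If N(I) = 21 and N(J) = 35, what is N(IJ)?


N(IJ) = N(I) * N(J)
= 21 * 35
= 735

735


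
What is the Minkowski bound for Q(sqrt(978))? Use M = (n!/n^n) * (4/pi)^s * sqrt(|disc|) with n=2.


d = 978, d mod 4 = 2, so disc(K) = 4d = 3912; |disc(K)| = 3912
Real quadratic field, so n = 2, s = r2 = 0, r1 = 2
M = (n!/n^n) * (4/pi)^s * sqrt(|disc(K)|) = (2!/2^2) * (4/pi)^0 * sqrt(3912)
= 0.5 * 1.000000 * 62.545983
= 31.2730

31.2730


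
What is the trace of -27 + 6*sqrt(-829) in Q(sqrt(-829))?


Tr(a + b*sqrt(d)) = (a + b*sqrt(d)) + (a - b*sqrt(d)) = 2a
= 2 * (-27)
= -54

-54


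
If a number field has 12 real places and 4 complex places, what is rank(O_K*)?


By Dirichlet's unit theorem:
rank = r1 + r2 - 1
= 12 + 4 - 1
= 15

15


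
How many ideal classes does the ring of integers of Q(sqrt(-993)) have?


K = Q(sqrt(-993)). d mod 4 = 3, so D = disc(K) = 4d = -3972
h(K) equals the number of primitive reduced positive-definite forms (a, b, c) = a*x^2 + b*x*y + c*y^2 with b^2 - 4ac = D,
where reduced means |b| <= a <= c, with b >= 0 whenever |b| = a or a = c, and primitive means gcd(a, b, c) = 1.
Reduced forces 3a^2 <= |D| = 3972, so 1 <= a <= 36; b must have the parity of D, and c = (b^2 - D)/(4a) must be an integer >= a.
Enumerate a = 1..36, b in [-a, a]:
  a=1: (1, 0, 993)  [1]
  a=2: (2, 2, 497)  [1]
  a=3: (3, 0, 331)  [1]
  a=4..5: none
  a=6: (6, 6, 167)  [1]
  a=7: (7, -2, 142), (7, 2, 142)  [2]
  a=8..13: none
  a=14: (14, -2, 71), (14, 2, 71)  [2]
  a=15..20: none
  a=21: (21, -12, 49), (21, 12, 49)  [2]
  a=22..28: none
  a=29: (29, -28, 41), (29, 28, 41)  [2]
  a=30..36: none
Total reduced forms: 1 + 1 + 1 + 1 + 2 + 2 + 2 + 2 = 12
h = 12

12


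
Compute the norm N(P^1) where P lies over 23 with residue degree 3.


N(P^a) = p^(a*f)
= 23^(1*3)
= 23^3
= 12167

12167


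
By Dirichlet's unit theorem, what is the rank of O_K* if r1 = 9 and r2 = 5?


By Dirichlet's unit theorem:
rank = r1 + r2 - 1
= 9 + 5 - 1
= 13

13


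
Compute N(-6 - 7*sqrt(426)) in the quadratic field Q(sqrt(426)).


N(a + b*sqrt(d)) = a^2 - d*b^2
= (-6)^2 - (426)*(-7)^2
= 36 - 20874
= -20838

-20838


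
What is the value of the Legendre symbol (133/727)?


p = 727 is prime, so compute (133/727) with the reciprocity algorithm (Jacobi-symbol steps: pull out 2s via (2/n), flip via reciprocity, reduce):
  reciprocity: (133/727) -> +(727/133)
  reduce: (62/133)
  pull out 2: (2/133) = -1  (since 133 mod 8 = 5)
  reciprocity: (31/133) -> +(133/31)
  reduce: (9/31)
  reciprocity: (9/31) -> +(31/9)
  reduce: (4/9)
  pull out 2: (2/9) = +1  (since 9 mod 8 = 1)
  pull out 2: (2/9) = +1  (since 9 mod 8 = 1)
  (1/9) = 1
Product of signs = -1
(133/727) = -1

-1


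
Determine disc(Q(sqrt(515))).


For K = Q(sqrt(d)) with d squarefree: disc(K) = d if d = 1 mod 4, and disc(K) = 4d if d = 2 or 3 mod 4.
Here d = 515, and d mod 4 = 3.
d = 3 mod 4, not 1 (O_K = Z[sqrt(d)]), so disc(K) = 4d = 4 * (515) = 2060

2060


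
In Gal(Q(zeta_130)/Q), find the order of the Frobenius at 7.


The Frobenius at p in Gal(Q(zeta_n)/Q) = (Z/nZ)* is the class of p, so its order is ord_130(7), the smallest k >= 1 with 7^k = 1 mod 130.
n = 130 = 2 * 5 * 13, phi(130) = 48; the order divides phi(n).
Divisors of 48: 1, 2, 3, 4, 6, 8, 12, 16, 24, 48
Repeated squaring mod 130: 7^1 = 7, 7^2 = 49, 7^4 = 61, 7^8 = 81, 7^16 = 61, 7^32 = 81
Test divisors in increasing order:
  k=1: 7^1 = 7 mod 130
  k=2: 7^2 = 49 mod 130
  k=3: 7^3 = 49 * 7 = 83 mod 130
  k=4: 7^4 = 61 mod 130
  k=6: 7^6 = 61 * 49 = 129 mod 130
  k=8: 7^8 = 81 mod 130
  k=12: 7^12 = 81 * 61 = 1 mod 130  <- first divisor giving 1
Order = 12

12


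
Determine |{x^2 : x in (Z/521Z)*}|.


For prime p, the number of non-zero quadratic residues is (p-1)/2.
= (521-1)/2
= 260

260


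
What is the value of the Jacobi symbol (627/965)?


Compute (627/965) via quadratic reciprocity:
  reciprocity: (627/965) -> +(965/627)
  reduce: (338/627)
  pull out 2: (2/627) = -1  (since 627 mod 8 = 3)
  reciprocity: (169/627) -> +(627/169)
  reduce: (120/169)
  pull out 2: (2/169) = +1  (since 169 mod 8 = 1)
  pull out 2: (2/169) = +1  (since 169 mod 8 = 1)
  pull out 2: (2/169) = +1  (since 169 mod 8 = 1)
  reciprocity: (15/169) -> +(169/15)
  reduce: (4/15)
  pull out 2: (2/15) = +1  (since 15 mod 8 = 7)
  pull out 2: (2/15) = +1  (since 15 mod 8 = 7)
  (1/15) = 1
Product of signs = -1

-1


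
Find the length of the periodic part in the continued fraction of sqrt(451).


Run the CF algorithm for sqrt(451).
a_0 = floor(sqrt(451)) = 21; set m_0=0, q_0=1.
Recurrence: m' = q*a - m,  q' = (d - m'^2)/q,  a' = floor((a_0 + m')/q').
  step 1: m=21, q=10, a=4
  step 2: m=19, q=9, a=4
  step 3: m=17, q=18, a=2
  step 4: m=19, q=5, a=8
  step 5: m=21, q=2, a=21
  step 6: m=21, q=5, a=8
  step 7: m=19, q=18, a=2
  step 8: m=17, q=9, a=4
  step 9: m=19, q=10, a=4
  step 10: m=21, q=1, a=42
a_10 = 2*a_0 = 42, so the period closes here.
sqrt(451) = [21; 4, 4, 2, 8, 21, 8, 2, 4, 4, 42]
Period length = 10

10


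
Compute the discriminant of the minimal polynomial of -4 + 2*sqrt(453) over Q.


The element -4 + 2*sqrt(453) has minimal polynomial:
x^2 + 8*x - 1796
Discriminant = (8)^2 - 4*(-1796)
= 64 + 7184
= 7248

7248


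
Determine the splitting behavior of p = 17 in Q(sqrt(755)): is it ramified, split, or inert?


K = Q(sqrt(755)). Since d mod 4 = 3, disc(K) = 3020.
Check p | disc: 3020 mod 17 = 11.
p does not divide disc. Compute Legendre symbol (d/p):
7^((17-1)/2) mod 17 = -1
(d/p) = -1, so p is inert: (p) stays prime with e=1, f=2, g=1.
Therefore p is inert.

inert


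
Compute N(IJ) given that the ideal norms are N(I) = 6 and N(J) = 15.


N(IJ) = N(I) * N(J)
= 6 * 15
= 90

90


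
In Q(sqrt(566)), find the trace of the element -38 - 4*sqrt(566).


Tr(a + b*sqrt(d)) = (a + b*sqrt(d)) + (a - b*sqrt(d)) = 2a
= 2 * (-38)
= -76

-76


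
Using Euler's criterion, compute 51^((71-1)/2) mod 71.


p = 71 is prime and the exponent is (p-1)/2 = 35, so by Euler's criterion 51^35 = (51/71) = +1 or -1 mod 71.
Compute by square-and-multiply:
  35 = 32 + 2 + 1 (binary 100011)
  Repeated squaring mod 71: 51^1 = 51, 51^2 = 45, 51^4 = 37, 51^8 = 20, 51^16 = 45, 51^32 = 37
  51^35 = 51^32 * 51^2 * 51^1 = 37 * 45 * 51 mod 71
    37 * 45 = 1665 = 32 mod 71
    32 * 51 = 1632 = 70 mod 71
  51^35 = 70 mod 71
Result 70 = p - 1 = -1 mod 71: 51 is a quadratic non-residue mod 71. As a residue in [0, p-1] the value is 70.
51^35 mod 71 = 70

70


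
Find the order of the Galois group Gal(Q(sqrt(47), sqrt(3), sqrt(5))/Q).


The 3 square roots of distinct primes are multiplicatively independent over Q,
so [K:Q] = 2^3 and Gal(K/Q) is isomorphic to (Z/2Z)^3.
|Gal| = 2^3 = 8

8


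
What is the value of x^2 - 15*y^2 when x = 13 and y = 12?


x^2 - d*y^2
= 13^2 - 15*12^2
= 169 - 2160
= -1991

-1991


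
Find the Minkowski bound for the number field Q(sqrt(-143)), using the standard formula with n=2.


d = -143, d mod 4 = 1, so disc(K) = d = -143; |disc(K)| = 143
Imaginary quadratic field, so n = 2, s = r2 = 1, r1 = 0
M = (n!/n^n) * (4/pi)^s * sqrt(|disc(K)|) = (2!/2^2) * (4/pi)^1 * sqrt(143)
= 0.5 * 1.273240 * 11.958261
= 7.6129

7.6129


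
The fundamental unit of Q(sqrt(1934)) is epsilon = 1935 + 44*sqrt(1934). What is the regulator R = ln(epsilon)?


epsilon = 1935 + 44*sqrt(1934)
= 3869.9997
R = ln(3869.9997)
= 8.2610

8.2610


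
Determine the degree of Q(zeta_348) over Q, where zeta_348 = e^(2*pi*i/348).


The degree equals Euler's totient phi(348).
348 = 2^2 * 3 * 29
phi(348) = 112

112


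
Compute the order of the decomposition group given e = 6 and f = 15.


|D_P| = e * f
= 6 * 15
= 90

90


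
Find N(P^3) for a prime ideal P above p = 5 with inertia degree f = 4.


N(P^a) = p^(a*f)
= 5^(3*4)
= 5^12
= 244140625

244140625


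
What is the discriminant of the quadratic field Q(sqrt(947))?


For K = Q(sqrt(d)) with d squarefree: disc(K) = d if d = 1 mod 4, and disc(K) = 4d if d = 2 or 3 mod 4.
Here d = 947, and d mod 4 = 3.
d = 3 mod 4, not 1 (O_K = Z[sqrt(d)]), so disc(K) = 4d = 4 * (947) = 3788

3788


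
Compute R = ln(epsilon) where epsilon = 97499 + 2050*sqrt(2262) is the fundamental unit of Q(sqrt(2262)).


epsilon = 97499 + 2050*sqrt(2262)
= 194998.0000
R = ln(194998.0000)
= 12.1807

12.1807


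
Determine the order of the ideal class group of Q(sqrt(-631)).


K = Q(sqrt(-631)). d mod 4 = 1, so D = disc(K) = d = -631
h(K) equals the number of primitive reduced positive-definite forms (a, b, c) = a*x^2 + b*x*y + c*y^2 with b^2 - 4ac = D,
where reduced means |b| <= a <= c, with b >= 0 whenever |b| = a or a = c, and primitive means gcd(a, b, c) = 1.
Reduced forces 3a^2 <= |D| = 631, so 1 <= a <= 14; b must have the parity of D, and c = (b^2 - D)/(4a) must be an integer >= a.
Enumerate a = 1..14, b in [-a, a]:
  a=1: (1, 1, 158)  [1]
  a=2: (2, -1, 79), (2, 1, 79)  [2]
  a=3: none
  a=4: (4, -3, 40), (4, 3, 40)  [2]
  a=5: (5, -3, 32), (5, 3, 32)  [2]
  a=6..7: none
  a=8: (8, -3, 20), (8, 3, 20)  [2]
  a=9: none
  a=10: (10, -7, 17), (10, -3, 16), (10, 3, 16), (10, 7, 17)  [4]
  a=11..14: none
Total reduced forms: 1 + 2 + 2 + 2 + 2 + 4 = 13
h = 13

13


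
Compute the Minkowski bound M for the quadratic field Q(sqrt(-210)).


d = -210, d mod 4 = 2, so disc(K) = 4d = -840; |disc(K)| = 840
Imaginary quadratic field, so n = 2, s = r2 = 1, r1 = 0
M = (n!/n^n) * (4/pi)^s * sqrt(|disc(K)|) = (2!/2^2) * (4/pi)^1 * sqrt(840)
= 0.5 * 1.273240 * 28.982753
= 18.4510

18.4510


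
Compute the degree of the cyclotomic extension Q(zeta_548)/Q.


The degree equals Euler's totient phi(548).
548 = 2^2 * 137
phi(548) = 272

272


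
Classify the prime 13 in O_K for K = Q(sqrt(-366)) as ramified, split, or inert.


K = Q(sqrt(-366)). Since d mod 4 = 2, disc(K) = -1464.
Check p | disc: -1464 mod 13 = 5.
p does not divide disc. Compute Legendre symbol (d/p):
11^((13-1)/2) mod 13 = -1
(d/p) = -1, so p is inert: (p) stays prime with e=1, f=2, g=1.
Therefore p is inert.

inert


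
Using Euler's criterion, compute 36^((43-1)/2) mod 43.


p = 43 is prime and the exponent is (p-1)/2 = 21, so by Euler's criterion 36^21 = (36/43) = +1 or -1 mod 43.
Compute by square-and-multiply:
  21 = 16 + 4 + 1 (binary 10101)
  Repeated squaring mod 43: 36^1 = 36, 36^2 = 6, 36^4 = 36, 36^8 = 6, 36^16 = 36
  36^21 = 36^16 * 36^4 * 36^1 = 36 * 36 * 36 mod 43
    36 * 36 = 1296 = 6 mod 43
    6 * 36 = 216 = 1 mod 43
  36^21 = 1 mod 43
Result 1: 36 is a quadratic residue mod 43.
36^21 mod 43 = 1

1


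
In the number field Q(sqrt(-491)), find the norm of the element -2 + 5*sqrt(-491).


N(a + b*sqrt(d)) = a^2 - d*b^2
= (-2)^2 - (-491)*(5)^2
= 4 + 12275
= 12279

12279


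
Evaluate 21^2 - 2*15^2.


x^2 - d*y^2
= 21^2 - 2*15^2
= 441 - 450
= -9

-9


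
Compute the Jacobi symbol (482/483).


Compute (482/483) via quadratic reciprocity:
  pull out 2: (2/483) = -1  (since 483 mod 8 = 3)
  reciprocity: (241/483) -> +(483/241)
  reduce: (1/241)
  (1/241) = 1
Product of signs = -1

-1


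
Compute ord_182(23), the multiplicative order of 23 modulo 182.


We want ord_182(23), the smallest k >= 1 with 23^k = 1 mod 182.
n = 182 = 2 * 7 * 13, phi(182) = 72; the order divides phi(n).
Divisors of 72: 1, 2, 3, 4, 6, 8, 9, 12, 18, 24, 36, 72
Repeated squaring mod 182: 23^1 = 23, 23^2 = 165, 23^4 = 107, 23^8 = 165, 23^16 = 107, 23^32 = 165, 23^64 = 107
Test divisors in increasing order:
  k=1: 23^1 = 23 mod 182
  k=2: 23^2 = 165 mod 182
  k=3: 23^3 = 165 * 23 = 155 mod 182
  k=4: 23^4 = 107 mod 182
  k=6: 23^6 = 107 * 165 = 1 mod 182  <- first divisor giving 1
Order = 6

6


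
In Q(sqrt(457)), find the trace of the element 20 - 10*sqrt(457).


Tr(a + b*sqrt(d)) = (a + b*sqrt(d)) + (a - b*sqrt(d)) = 2a
= 2 * (20)
= 40

40


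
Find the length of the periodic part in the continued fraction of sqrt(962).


Run the CF algorithm for sqrt(962).
a_0 = floor(sqrt(962)) = 31; set m_0=0, q_0=1.
Recurrence: m' = q*a - m,  q' = (d - m'^2)/q,  a' = floor((a_0 + m')/q').
  step 1: m=31, q=1, a=62
a_1 = 2*a_0 = 62, so the period closes here.
sqrt(962) = [31; 62]
Period length = 1

1


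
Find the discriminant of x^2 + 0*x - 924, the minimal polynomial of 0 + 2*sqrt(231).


The element 0 + 2*sqrt(231) has minimal polynomial:
x^2 + 0*x - 924
Discriminant = (0)^2 - 4*(-924)
= 0 + 3696
= 3696

3696


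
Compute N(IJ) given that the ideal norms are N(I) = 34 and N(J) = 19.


N(IJ) = N(I) * N(J)
= 34 * 19
= 646

646


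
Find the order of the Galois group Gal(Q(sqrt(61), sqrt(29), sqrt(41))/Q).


The 3 square roots of distinct primes are multiplicatively independent over Q,
so [K:Q] = 2^3 and Gal(K/Q) is isomorphic to (Z/2Z)^3.
|Gal| = 2^3 = 8

8


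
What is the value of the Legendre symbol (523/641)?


p = 641 is prime, so compute (523/641) with the reciprocity algorithm (Jacobi-symbol steps: pull out 2s via (2/n), flip via reciprocity, reduce):
  reciprocity: (523/641) -> +(641/523)
  reduce: (118/523)
  pull out 2: (2/523) = -1  (since 523 mod 8 = 3)
  reciprocity: (59/523) -> -(523/59)
  reduce: (51/59)
  reciprocity: (51/59) -> -(59/51)
  reduce: (8/51)
  pull out 2: (2/51) = -1  (since 51 mod 8 = 3)
  pull out 2: (2/51) = -1  (since 51 mod 8 = 3)
  pull out 2: (2/51) = -1  (since 51 mod 8 = 3)
  (1/51) = 1
Product of signs = 1
(523/641) = 1

1


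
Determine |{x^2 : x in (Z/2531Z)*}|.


For prime p, the number of non-zero quadratic residues is (p-1)/2.
= (2531-1)/2
= 1265

1265


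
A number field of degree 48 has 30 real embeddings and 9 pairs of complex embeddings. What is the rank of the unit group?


By Dirichlet's unit theorem:
rank = r1 + r2 - 1
= 30 + 9 - 1
= 38

38


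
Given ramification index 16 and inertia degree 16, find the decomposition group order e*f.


|D_P| = e * f
= 16 * 16
= 256

256


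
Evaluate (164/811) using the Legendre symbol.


p = 811 is prime, so compute (164/811) with the reciprocity algorithm (Jacobi-symbol steps: pull out 2s via (2/n), flip via reciprocity, reduce):
  pull out 2: (2/811) = -1  (since 811 mod 8 = 3)
  pull out 2: (2/811) = -1  (since 811 mod 8 = 3)
  reciprocity: (41/811) -> +(811/41)
  reduce: (32/41)
  pull out 2: (2/41) = +1  (since 41 mod 8 = 1)
  pull out 2: (2/41) = +1  (since 41 mod 8 = 1)
  pull out 2: (2/41) = +1  (since 41 mod 8 = 1)
  pull out 2: (2/41) = +1  (since 41 mod 8 = 1)
  pull out 2: (2/41) = +1  (since 41 mod 8 = 1)
  (1/41) = 1
Product of signs = 1
(164/811) = 1

1


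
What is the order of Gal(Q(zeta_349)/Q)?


|Gal(Q(zeta_349)/Q)| = phi(349)
= 348

348


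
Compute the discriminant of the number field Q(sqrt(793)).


For K = Q(sqrt(d)) with d squarefree: disc(K) = d if d = 1 mod 4, and disc(K) = 4d if d = 2 or 3 mod 4.
Here d = 793, and d mod 4 = 1.
d = 1 mod 4 (O_K = Z[(1+sqrt(d))/2]), so disc(K) = d = 793

793


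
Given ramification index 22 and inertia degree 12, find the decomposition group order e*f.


|D_P| = e * f
= 22 * 12
= 264

264


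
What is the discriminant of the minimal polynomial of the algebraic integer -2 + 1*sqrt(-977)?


The element -2 + 1*sqrt(-977) has minimal polynomial:
x^2 + 4*x + 981
Discriminant = (4)^2 - 4*(981)
= 16 - 3924
= -3908

-3908


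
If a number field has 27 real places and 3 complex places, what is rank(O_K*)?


By Dirichlet's unit theorem:
rank = r1 + r2 - 1
= 27 + 3 - 1
= 29

29


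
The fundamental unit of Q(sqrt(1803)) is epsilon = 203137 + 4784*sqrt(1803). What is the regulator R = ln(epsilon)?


epsilon = 203137 + 4784*sqrt(1803)
= 406274.0000
R = ln(406274.0000)
= 12.9148

12.9148


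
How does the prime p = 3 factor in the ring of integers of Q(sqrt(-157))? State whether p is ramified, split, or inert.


K = Q(sqrt(-157)). Since d mod 4 = 3, disc(K) = -628.
Check p | disc: -628 mod 3 = 2.
p does not divide disc. Compute Legendre symbol (d/p):
2^((3-1)/2) mod 3 = -1
(d/p) = -1, so p is inert: (p) stays prime with e=1, f=2, g=1.
Therefore p is inert.

inert


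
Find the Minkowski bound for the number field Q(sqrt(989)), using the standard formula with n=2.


d = 989, d mod 4 = 1, so disc(K) = d = 989; |disc(K)| = 989
Real quadratic field, so n = 2, s = r2 = 0, r1 = 2
M = (n!/n^n) * (4/pi)^s * sqrt(|disc(K)|) = (2!/2^2) * (4/pi)^0 * sqrt(989)
= 0.5 * 1.000000 * 31.448370
= 15.7242

15.7242
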